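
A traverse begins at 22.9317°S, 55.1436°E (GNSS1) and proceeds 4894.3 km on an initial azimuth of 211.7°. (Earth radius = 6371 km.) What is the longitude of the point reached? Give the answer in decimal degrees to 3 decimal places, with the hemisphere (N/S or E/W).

δ = d/R = 4894.3/6371 = 0.768215 rad
φ₂ = arcsin(sin φ₁ cos δ + cos φ₁ sin δ cos θ)
   = arcsin(-0.38963·0.71915 + 0.92097·0.69485·-0.85081) = -55.55532°
λ₂ = λ₁ + atan2(sin θ sin δ cos φ₁, cos δ − sin φ₁ sin φ₂) = 14.93724°

14.937°E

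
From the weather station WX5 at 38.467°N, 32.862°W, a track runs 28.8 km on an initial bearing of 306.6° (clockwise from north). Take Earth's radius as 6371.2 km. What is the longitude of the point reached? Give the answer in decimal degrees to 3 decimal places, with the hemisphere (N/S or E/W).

33.128°W

δ = d/R = 28.8/6371.2 = 0.004520 rad
φ₂ = arcsin(sin φ₁ cos δ + cos φ₁ sin δ cos θ)
   = arcsin(0.62206·0.99999 + 0.78297·0.00452·0.59622) = 38.62112°
λ₂ = λ₁ + atan2(sin θ sin δ cos φ₁, cos δ − sin φ₁ sin φ₂) = -33.12813°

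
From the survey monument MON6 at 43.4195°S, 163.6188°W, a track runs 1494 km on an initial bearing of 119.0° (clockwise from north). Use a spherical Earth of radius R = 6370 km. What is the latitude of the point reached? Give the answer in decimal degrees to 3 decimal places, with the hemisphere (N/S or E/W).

δ = d/R = 1494/6370 = 0.234537 rad
φ₂ = arcsin(sin φ₁ cos δ + cos φ₁ sin δ cos θ)
   = arcsin(-0.68733·0.97262 + 0.72634·0.23239·-0.48481) = -48.62079°
λ₂ = λ₁ + atan2(sin θ sin δ cos φ₁, cos δ − sin φ₁ sin φ₂) = -145.71149°

48.621°S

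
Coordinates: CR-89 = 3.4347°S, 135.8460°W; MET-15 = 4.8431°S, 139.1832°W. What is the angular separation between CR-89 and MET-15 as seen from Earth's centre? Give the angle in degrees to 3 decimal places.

Δφ = -1.4084°,  Δλ = -3.3372°
a = sin²(Δφ/2) + cos φ₁ cos φ₂ sin²(Δλ/2) = 0.000994
c = 2·arcsin(√a) = 0.063078 rad = 3.6141°

3.614°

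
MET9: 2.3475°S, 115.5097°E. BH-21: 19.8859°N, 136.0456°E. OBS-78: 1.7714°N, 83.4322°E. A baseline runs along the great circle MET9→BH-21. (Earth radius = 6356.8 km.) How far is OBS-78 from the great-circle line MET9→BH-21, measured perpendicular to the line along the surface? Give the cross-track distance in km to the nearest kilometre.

δ₁₃ = central angle MET9→OBS-78 = 0.564327 rad  (haversine)
θ₁₃ = bearing MET9→OBS-78 = 277.043°,  θ₁₂ = bearing MET9→BH-21 = 41.267°
dₓₜ = R·arcsin(sin δ₁₃ · sin(θ₁₃ − θ₁₂)) = 6356.8·arcsin(0.53485·sin(235.776°)) = -2911.986 km
|dₓₜ| = 2911.986 km

2912 km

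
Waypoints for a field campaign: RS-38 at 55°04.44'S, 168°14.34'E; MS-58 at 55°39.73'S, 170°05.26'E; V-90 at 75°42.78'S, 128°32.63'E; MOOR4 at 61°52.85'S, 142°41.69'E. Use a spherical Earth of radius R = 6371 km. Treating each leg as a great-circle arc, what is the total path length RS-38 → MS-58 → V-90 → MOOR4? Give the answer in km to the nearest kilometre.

4572 km

RS-38: φ = -55.07400°, λ = +168.23900°
MS-58: φ = -55.66217°, λ = +170.08767°
V-90: φ = -75.71300°, λ = +128.54383°
MOOR4: φ = -61.88083°, λ = +142.69483°
RS-38→MS-58: c = 0.021013 rad, d = 133.88 km
MS-58→V-90: c = 0.440889 rad, d = 2808.90 km
V-90→MOOR4: c = 0.255762 rad, d = 1629.46 km
Total = 133.88 + 2808.90 + 1629.46 = 4572.24 km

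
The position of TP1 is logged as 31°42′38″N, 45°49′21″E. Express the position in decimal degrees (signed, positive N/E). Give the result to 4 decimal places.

+31.7106°, +45.8225°

lat: 31.7106° N → +31.7106°
lon: 45.8225° E → +45.8225°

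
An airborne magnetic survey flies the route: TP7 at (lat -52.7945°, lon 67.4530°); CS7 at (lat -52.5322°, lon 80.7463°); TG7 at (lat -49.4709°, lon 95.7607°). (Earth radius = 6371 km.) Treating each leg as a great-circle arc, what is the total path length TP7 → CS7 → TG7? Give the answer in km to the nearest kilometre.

1998 km

TP7→CS7: c = 0.140588 rad, d = 895.69 km
CS7→TG7: c = 0.172972 rad, d = 1102.01 km
Total = 895.69 + 1102.01 = 1997.69 km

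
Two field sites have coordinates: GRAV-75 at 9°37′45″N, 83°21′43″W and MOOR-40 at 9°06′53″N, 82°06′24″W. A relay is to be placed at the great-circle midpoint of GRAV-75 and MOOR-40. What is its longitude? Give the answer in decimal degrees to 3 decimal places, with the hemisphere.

82.734°W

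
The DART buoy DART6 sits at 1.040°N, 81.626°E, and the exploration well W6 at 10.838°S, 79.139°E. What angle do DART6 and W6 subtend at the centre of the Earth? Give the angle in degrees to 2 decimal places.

12.13°

Δφ = -11.8780°,  Δλ = -2.4870°
a = sin²(Δφ/2) + cos φ₁ cos φ₂ sin²(Δλ/2) = 0.011168
c = 2·arcsin(√a) = 0.211757 rad = 12.1328°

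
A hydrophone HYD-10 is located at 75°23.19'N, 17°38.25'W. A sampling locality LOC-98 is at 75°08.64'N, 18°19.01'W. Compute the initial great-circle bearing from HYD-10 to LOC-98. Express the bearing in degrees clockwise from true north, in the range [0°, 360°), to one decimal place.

HYD-10: φ = +75.38650°, λ = -17.63750°
LOC-98: φ = +75.14400°, λ = -18.31683°
Δλ = -0.6793°
y = sin Δλ · cos φ₂ = -0.003040
x = cos φ₁ sin φ₂ − sin φ₁ cos φ₂ cos Δλ = -0.004215
θ = atan2(y, x) = -144.2007° → 215.7993° (mod 360°)

215.8°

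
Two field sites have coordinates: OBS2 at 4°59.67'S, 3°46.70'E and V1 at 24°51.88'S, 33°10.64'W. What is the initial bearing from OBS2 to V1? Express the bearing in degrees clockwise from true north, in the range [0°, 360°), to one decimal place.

236.9°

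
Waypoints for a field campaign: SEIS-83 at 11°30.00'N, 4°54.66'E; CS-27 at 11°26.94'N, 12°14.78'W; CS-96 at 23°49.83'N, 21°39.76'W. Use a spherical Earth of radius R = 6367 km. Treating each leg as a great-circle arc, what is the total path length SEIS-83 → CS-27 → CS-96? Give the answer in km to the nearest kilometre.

SEIS-83: φ = +11.50000°, λ = +4.91100°
CS-27: φ = +11.44900°, λ = -12.24633°
CS-96: φ = +23.83050°, λ = -21.66267°
SEIS-83→CS-27: c = 0.293424 rad, d = 1868.23 km
CS-27→CS-96: c = 0.266642 rad, d = 1697.71 km
Total = 1868.23 + 1697.71 = 3565.94 km

3566 km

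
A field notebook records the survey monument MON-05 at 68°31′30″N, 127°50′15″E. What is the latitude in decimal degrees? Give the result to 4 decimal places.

68° + 31′/60 + 30″/3600 = 68 + 0.51667 + 0.00833 = 68.5250°

68.5250°N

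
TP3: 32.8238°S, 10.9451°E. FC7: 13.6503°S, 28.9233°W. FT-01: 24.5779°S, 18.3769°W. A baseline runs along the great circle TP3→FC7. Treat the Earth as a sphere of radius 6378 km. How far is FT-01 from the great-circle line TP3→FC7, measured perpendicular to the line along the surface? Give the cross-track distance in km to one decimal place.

405.9 km

δ₁₃ = central angle TP3→FT-01 = 0.469592 rad  (haversine)
θ₁₃ = bearing TP3→FT-01 = 280.217°,  θ₁₂ = bearing TP3→FC7 = 288.297°
dₓₜ = R·arcsin(sin δ₁₃ · sin(θ₁₃ − θ₁₂)) = 6378·arcsin(0.45252·sin(-8.080°)) = -405.933 km
|dₓₜ| = 405.933 km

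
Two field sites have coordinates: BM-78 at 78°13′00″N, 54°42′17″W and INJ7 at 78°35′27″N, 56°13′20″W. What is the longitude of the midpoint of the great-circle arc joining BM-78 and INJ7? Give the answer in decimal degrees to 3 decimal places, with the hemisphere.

55.451°W

BM-78: φ = +78.21667°, λ = -54.70472°
INJ7: φ = +78.59083°, λ = -56.22222°
Bx = cos φ₂ cos Δλ = 0.197745,  By = cos φ₂ sin Δλ = -0.005239
φₘ = atan2(sin φ₁ + sin φ₂, √((cos φ₁ + Bx)² + By²)) = 78.40474°
λₘ = λ₁ + atan2(By, cos φ₁ + Bx) = -55.45140°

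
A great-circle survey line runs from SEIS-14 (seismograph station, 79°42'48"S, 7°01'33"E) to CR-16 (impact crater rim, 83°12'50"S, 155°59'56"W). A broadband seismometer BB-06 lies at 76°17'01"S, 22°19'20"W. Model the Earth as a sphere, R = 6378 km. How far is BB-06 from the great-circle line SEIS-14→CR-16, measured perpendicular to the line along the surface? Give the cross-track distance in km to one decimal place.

760.4 km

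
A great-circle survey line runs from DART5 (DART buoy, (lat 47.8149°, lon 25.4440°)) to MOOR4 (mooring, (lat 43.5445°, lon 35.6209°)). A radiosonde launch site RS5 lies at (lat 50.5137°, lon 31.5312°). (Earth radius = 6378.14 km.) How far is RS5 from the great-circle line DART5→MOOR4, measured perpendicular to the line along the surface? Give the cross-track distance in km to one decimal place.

479.5 km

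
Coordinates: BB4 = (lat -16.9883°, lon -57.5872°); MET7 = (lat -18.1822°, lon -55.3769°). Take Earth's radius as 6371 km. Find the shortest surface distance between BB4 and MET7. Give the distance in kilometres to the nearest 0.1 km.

269.3 km

Δφ = -1.1939°,  Δλ = 2.2103°
a = sin²(Δφ/2) + cos φ₁ cos φ₂ sin²(Δλ/2) = 0.000447
c = 2·arcsin(√a) = 0.042267 rad = 2.4217°
d = R·c = 6371 × 0.042267 = 269.3 km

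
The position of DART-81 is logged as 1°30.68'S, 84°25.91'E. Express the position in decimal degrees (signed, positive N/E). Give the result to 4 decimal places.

lat: 1.5113° S → -1.5113°
lon: 84.4318° E → +84.4318°

-1.5113°, +84.4318°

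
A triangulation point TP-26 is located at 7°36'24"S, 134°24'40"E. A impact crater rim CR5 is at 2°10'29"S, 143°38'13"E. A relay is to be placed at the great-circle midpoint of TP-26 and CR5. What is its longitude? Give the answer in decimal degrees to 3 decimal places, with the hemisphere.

TP-26: φ = -7.60667°, λ = +134.41111°
CR5: φ = -2.17472°, λ = +143.63694°
Bx = cos φ₂ cos Δλ = 0.986353,  By = cos φ₂ sin Δλ = 0.160211
φₘ = atan2(sin φ₁ + sin φ₂, √((cos φ₁ + Bx)² + By²)) = -4.90651°
λₘ = λ₁ + atan2(By, cos φ₁ + Bx) = 139.04279°

139.043°E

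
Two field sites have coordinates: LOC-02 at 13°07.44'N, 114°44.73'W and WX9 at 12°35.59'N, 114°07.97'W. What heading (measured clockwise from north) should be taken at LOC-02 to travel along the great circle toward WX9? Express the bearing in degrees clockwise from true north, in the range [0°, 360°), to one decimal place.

LOC-02: φ = +13.12400°, λ = -114.74550°
WX9: φ = +12.59317°, λ = -114.13283°
Δλ = 0.6127°
y = sin Δλ · cos φ₂ = 0.010436
x = cos φ₁ sin φ₂ − sin φ₁ cos φ₂ cos Δλ = -0.009252
θ = atan2(y, x) = 131.5595° → 131.5595° (mod 360°)

131.6°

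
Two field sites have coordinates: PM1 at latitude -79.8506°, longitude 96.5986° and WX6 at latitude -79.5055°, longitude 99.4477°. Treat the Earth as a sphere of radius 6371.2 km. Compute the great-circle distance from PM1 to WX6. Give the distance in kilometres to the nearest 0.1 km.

Δφ = 0.3451°,  Δλ = 2.8491°
a = sin²(Δφ/2) + cos φ₁ cos φ₂ sin²(Δλ/2) = 0.000029
c = 2·arcsin(√a) = 0.010753 rad = 0.6161°
d = R·c = 6371.2 × 0.010753 = 68.5 km

68.5 km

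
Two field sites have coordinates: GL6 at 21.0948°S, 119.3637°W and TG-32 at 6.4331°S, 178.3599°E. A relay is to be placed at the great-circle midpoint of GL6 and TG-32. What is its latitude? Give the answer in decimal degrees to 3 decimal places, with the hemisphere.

Bx = cos φ₂ cos Δλ = 0.462277,  By = cos φ₂ sin Δλ = -0.879628
φₘ = atan2(sin φ₁ + sin φ₂, √((cos φ₁ + Bx)² + By²)) = -15.96785°
λₘ = λ₁ + atan2(By, cos φ₁ + Bx) = -151.59262°

15.968°S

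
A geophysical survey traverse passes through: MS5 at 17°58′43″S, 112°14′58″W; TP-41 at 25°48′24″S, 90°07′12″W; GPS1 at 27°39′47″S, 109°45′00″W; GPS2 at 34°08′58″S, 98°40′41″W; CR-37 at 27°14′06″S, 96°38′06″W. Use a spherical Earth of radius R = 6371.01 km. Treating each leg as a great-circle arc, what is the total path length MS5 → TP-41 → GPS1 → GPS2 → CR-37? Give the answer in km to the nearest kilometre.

MS5: φ = -17.97861°, λ = -112.24944°
TP-41: φ = -25.80667°, λ = -90.12000°
GPS1: φ = -27.66306°, λ = -109.75000°
GPS2: φ = -34.14944°, λ = -98.67806°
CR-37: φ = -27.23500°, λ = -96.63500°
MS5→TP-41: c = 0.382856 rad, d = 2439.18 km
TP-41→GPS1: c = 0.307366 rad, d = 1958.23 km
GPS1→GPS2: c = 0.200558 rad, d = 1277.75 km
GPS2→CR-37: c = 0.124505 rad, d = 793.22 km
Total = 2439.18 + 1958.23 + 1277.75 + 793.22 = 6468.39 km

6468 km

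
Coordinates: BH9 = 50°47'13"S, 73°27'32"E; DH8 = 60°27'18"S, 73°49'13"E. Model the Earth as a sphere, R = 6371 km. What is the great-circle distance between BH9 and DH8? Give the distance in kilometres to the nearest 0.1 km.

BH9: φ = -50.78694°, λ = +73.45889°
DH8: φ = -60.45500°, λ = +73.82028°
Δφ = -9.6681°,  Δλ = 0.3614°
a = sin²(Δφ/2) + cos φ₁ cos φ₂ sin²(Δλ/2) = 0.007104
c = 2·arcsin(√a) = 0.168776 rad = 9.6702°
d = R·c = 6371 × 0.168776 = 1075.3 km

1075.3 km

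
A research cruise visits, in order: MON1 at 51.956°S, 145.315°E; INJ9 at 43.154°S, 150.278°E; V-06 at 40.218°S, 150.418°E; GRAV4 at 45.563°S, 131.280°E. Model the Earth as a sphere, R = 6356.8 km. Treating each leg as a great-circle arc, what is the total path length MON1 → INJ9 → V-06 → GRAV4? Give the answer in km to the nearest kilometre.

MON1→INJ9: c = 0.164273 rad, d = 1044.25 km
INJ9→V-06: c = 0.051275 rad, d = 325.95 km
V-06→GRAV4: c = 0.261107 rad, d = 1659.80 km
Total = 1044.25 + 325.95 + 1659.80 = 3030.00 km

3030 km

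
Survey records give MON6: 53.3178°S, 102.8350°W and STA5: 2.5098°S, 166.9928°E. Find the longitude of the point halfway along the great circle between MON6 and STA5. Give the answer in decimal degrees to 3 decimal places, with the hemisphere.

Bx = cos φ₂ cos Δλ = -0.003003,  By = cos φ₂ sin Δλ = -0.999036
φₘ = atan2(sin φ₁ + sin φ₂, √((cos φ₁ + Bx)² + By²)) = -36.03748°
λₘ = λ₁ + atan2(By, cos φ₁ + Bx) = -162.08460°

162.085°W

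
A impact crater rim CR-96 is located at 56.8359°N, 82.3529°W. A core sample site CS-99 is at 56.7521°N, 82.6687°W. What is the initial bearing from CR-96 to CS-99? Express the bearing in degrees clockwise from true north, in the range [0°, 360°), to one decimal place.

244.3°

Δλ = -0.3158°
y = sin Δλ · cos φ₂ = -0.003022
x = cos φ₁ sin φ₂ − sin φ₁ cos φ₂ cos Δλ = -0.001456
θ = atan2(y, x) = -115.7198° → 244.2802° (mod 360°)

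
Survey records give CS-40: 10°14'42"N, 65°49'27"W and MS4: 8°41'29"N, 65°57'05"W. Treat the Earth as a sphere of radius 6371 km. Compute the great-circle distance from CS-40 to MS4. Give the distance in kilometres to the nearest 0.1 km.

173.3 km

CS-40: φ = +10.24500°, λ = -65.82417°
MS4: φ = +8.69139°, λ = -65.95139°
Δφ = -1.5536°,  Δλ = -0.1272°
a = sin²(Δφ/2) + cos φ₁ cos φ₂ sin²(Δλ/2) = 0.000185
c = 2·arcsin(√a) = 0.027204 rad = 1.5587°
d = R·c = 6371 × 0.027204 = 173.3 km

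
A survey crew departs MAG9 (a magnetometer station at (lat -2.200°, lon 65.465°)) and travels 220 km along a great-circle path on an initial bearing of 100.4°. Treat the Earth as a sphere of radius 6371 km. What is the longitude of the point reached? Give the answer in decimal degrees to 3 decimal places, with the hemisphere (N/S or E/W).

δ = d/R = 220/6371 = 0.034531 rad
φ₂ = arcsin(sin φ₁ cos δ + cos φ₁ sin δ cos θ)
   = arcsin(-0.03839·0.99940 + 0.99926·0.03452·-0.18052) = -2.55582°
λ₂ = λ₁ + atan2(sin θ sin δ cos φ₁, cos δ − sin φ₁ sin φ₂) = 67.41293°

67.413°E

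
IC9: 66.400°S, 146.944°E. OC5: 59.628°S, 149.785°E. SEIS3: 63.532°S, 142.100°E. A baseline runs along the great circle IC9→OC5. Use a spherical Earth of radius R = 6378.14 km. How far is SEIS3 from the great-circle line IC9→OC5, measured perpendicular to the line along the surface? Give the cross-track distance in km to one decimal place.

δ₁₃ = central angle IC9→SEIS3 = 0.061489 rad  (haversine)
θ₁₃ = bearing IC9→SEIS3 = 322.232°,  θ₁₂ = bearing IC9→OC5 = 12.055°
dₓₜ = R·arcsin(sin δ₁₃ · sin(θ₁₃ − θ₁₂)) = 6378.14·arcsin(0.06145·sin(310.177°)) = -299.571 km
|dₓₜ| = 299.571 km

299.6 km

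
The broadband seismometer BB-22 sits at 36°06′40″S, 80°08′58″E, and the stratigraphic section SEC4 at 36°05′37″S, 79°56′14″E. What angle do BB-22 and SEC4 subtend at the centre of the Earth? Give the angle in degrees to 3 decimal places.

BB-22: φ = -36.11111°, λ = +80.14944°
SEC4: φ = -36.09361°, λ = +79.93722°
Δφ = 0.0175°,  Δλ = -0.2122°
a = sin²(Δφ/2) + cos φ₁ cos φ₂ sin²(Δλ/2) = 0.000002
c = 2·arcsin(√a) = 0.003008 rad = 0.1724°

0.172°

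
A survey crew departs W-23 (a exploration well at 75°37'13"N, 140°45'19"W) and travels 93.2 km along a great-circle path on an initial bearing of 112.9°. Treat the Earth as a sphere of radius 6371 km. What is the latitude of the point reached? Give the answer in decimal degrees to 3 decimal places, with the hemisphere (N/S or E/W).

75.274°N

W-23: φ = +75.62028°, λ = -140.75528°
δ = d/R = 93.2/6371 = 0.014629 rad
φ₂ = arcsin(sin φ₁ cos δ + cos φ₁ sin δ cos θ)
   = arcsin(0.96867·0.99989 + 0.24835·0.01463·-0.38912) = 75.27430°
λ₂ = λ₁ + atan2(sin θ sin δ cos φ₁, cos δ − sin φ₁ sin φ₂) = -137.71646°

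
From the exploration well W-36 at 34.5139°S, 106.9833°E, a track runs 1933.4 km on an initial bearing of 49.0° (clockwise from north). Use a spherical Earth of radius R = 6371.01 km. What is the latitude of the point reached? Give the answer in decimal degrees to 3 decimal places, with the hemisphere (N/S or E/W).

22.282°S

δ = d/R = 1933.4/6371.01 = 0.303468 rad
φ₂ = arcsin(sin φ₁ cos δ + cos φ₁ sin δ cos θ)
   = arcsin(-0.56661·0.95431 + 0.82399·0.29883·0.65606) = -22.28237°
λ₂ = λ₁ + atan2(sin θ sin δ cos φ₁, cos δ − sin φ₁ sin φ₂) = 121.09019°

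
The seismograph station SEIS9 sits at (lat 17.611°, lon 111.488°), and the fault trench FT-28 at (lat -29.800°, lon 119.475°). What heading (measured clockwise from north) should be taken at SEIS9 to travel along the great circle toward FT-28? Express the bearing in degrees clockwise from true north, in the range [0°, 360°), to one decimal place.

170.7°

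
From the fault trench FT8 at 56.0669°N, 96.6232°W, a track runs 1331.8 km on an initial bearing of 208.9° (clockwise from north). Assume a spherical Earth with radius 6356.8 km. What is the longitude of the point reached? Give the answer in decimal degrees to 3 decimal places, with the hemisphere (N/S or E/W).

104.828°W

δ = d/R = 1331.8/6356.8 = 0.209508 rad
φ₂ = arcsin(sin φ₁ cos δ + cos φ₁ sin δ cos θ)
   = arcsin(0.82969·0.97813 + 0.55822·0.20798·-0.87546) = 45.22735°
λ₂ = λ₁ + atan2(sin θ sin δ cos φ₁, cos δ − sin φ₁ sin φ₂) = -104.82809°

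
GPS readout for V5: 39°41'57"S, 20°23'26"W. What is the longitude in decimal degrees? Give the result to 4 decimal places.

20.3906°W

20° + 23′/60 + 26″/3600 = 20 + 0.38333 + 0.00722 = 20.3906°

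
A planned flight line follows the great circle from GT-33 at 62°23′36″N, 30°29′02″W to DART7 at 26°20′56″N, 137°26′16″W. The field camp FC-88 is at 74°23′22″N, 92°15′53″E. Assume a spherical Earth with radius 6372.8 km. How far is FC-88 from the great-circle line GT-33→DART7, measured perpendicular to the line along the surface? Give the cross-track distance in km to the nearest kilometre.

4224 km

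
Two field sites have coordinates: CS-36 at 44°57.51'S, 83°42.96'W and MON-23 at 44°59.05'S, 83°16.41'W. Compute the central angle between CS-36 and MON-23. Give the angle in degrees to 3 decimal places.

CS-36: φ = -44.95850°, λ = -83.71600°
MON-23: φ = -44.98417°, λ = -83.27350°
Δφ = -0.0257°,  Δλ = 0.4425°
a = sin²(Δφ/2) + cos φ₁ cos φ₂ sin²(Δλ/2) = 0.000008
c = 2·arcsin(√a) = 0.005482 rad = 0.3141°

0.314°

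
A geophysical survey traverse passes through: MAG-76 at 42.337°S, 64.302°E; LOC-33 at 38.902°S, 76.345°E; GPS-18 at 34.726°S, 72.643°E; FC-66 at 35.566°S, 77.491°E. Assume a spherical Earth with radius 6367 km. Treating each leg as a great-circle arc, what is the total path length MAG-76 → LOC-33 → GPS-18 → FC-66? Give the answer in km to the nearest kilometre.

MAG-76→LOC-33: c = 0.170248 rad, d = 1083.97 km
LOC-33→GPS-18: c = 0.089356 rad, d = 568.93 km
GPS-18→FC-66: c = 0.070716 rad, d = 450.25 km
Total = 1083.97 + 568.93 + 450.25 = 2103.14 km

2103 km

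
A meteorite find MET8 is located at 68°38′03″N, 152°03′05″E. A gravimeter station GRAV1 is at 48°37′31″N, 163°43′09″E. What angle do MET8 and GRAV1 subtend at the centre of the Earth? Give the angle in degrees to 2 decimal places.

20.83°

MET8: φ = +68.63417°, λ = +152.05139°
GRAV1: φ = +48.62528°, λ = +163.71917°
Δφ = -20.0089°,  Δλ = 11.6678°
a = sin²(Δφ/2) + cos φ₁ cos φ₂ sin²(Δλ/2) = 0.032668
c = 2·arcsin(√a) = 0.363485 rad = 20.8261°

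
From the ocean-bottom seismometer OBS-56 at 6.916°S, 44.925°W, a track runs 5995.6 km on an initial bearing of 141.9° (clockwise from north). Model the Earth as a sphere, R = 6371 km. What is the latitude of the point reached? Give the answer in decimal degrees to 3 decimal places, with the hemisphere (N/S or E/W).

δ = d/R = 5995.6/6371 = 0.941077 rad
φ₂ = arcsin(sin φ₁ cos δ + cos φ₁ sin δ cos θ)
   = arcsin(-0.12041·0.58892 + 0.99272·0.80819·-0.78694) = -44.61034°
λ₂ = λ₁ + atan2(sin θ sin δ cos φ₁, cos δ − sin φ₁ sin φ₂) = -0.45805°

44.610°S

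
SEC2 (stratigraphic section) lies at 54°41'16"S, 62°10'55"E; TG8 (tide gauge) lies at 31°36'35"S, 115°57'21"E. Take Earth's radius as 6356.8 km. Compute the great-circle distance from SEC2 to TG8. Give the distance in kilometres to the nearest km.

SEC2: φ = -54.68778°, λ = +62.18194°
TG8: φ = -31.60972°, λ = +115.95583°
Δφ = 23.0781°,  Δλ = 53.7739°
a = sin²(Δφ/2) + cos φ₁ cos φ₂ sin²(Δλ/2) = 0.140691
c = 2·arcsin(√a) = 0.768983 rad = 44.0595°
d = R·c = 6356.8 × 0.768983 = 4888.3 km

4888 km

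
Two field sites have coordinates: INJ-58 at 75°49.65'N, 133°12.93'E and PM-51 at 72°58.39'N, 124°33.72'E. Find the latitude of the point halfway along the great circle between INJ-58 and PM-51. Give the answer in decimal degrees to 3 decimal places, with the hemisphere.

INJ-58: φ = +75.82750°, λ = +133.21550°
PM-51: φ = +72.97317°, λ = +124.56200°
Bx = cos φ₂ cos Δλ = 0.289486,  By = cos φ₂ sin Δλ = -0.044057
φₘ = atan2(sin φ₁ + sin φ₂, √((cos φ₁ + Bx)² + By²)) = 74.44230°
λₘ = λ₁ + atan2(By, cos φ₁ + Bx) = 128.50193°

74.442°N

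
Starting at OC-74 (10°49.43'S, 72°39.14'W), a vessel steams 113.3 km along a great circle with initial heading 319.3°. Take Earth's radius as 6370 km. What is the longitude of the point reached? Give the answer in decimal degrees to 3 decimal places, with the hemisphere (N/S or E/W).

73.327°W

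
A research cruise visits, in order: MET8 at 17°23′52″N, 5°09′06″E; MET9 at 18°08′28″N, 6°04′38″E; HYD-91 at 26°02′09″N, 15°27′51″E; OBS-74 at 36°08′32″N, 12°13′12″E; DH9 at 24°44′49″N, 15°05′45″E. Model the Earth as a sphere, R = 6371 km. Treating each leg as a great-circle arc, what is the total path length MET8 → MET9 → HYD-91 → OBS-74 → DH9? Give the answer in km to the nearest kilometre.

MET8: φ = +17.39778°, λ = +5.15167°
MET9: φ = +18.14111°, λ = +6.07722°
HYD-91: φ = +26.03583°, λ = +15.46417°
OBS-74: φ = +36.14222°, λ = +12.22000°
DH9: φ = +24.74694°, λ = +15.09583°
MET8→MET9: c = 0.020124 rad, d = 128.21 km
MET9→HYD-91: c = 0.204865 rad, d = 1305.20 km
HYD-91→OBS-74: c = 0.182898 rad, d = 1165.24 km
OBS-74→DH9: c = 0.203507 rad, d = 1296.54 km
Total = 128.21 + 1305.20 + 1165.24 + 1296.54 = 3895.19 km

3895 km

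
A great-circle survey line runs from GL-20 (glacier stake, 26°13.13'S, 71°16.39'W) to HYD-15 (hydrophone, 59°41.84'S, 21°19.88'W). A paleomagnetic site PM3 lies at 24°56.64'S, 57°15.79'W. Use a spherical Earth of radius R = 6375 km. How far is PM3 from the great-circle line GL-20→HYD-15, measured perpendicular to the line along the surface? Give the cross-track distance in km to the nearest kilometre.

GL-20: φ = -26.21883°, λ = -71.27317°
HYD-15: φ = -59.69733°, λ = -21.33133°
PM3: φ = -24.94400°, λ = -57.26317°
δ₁₃ = central angle GL-20→PM3 = 0.221560 rad  (haversine)
θ₁₃ = bearing GL-20→PM3 = 87.305°,  θ₁₂ = bearing GL-20→HYD-15 = 148.535°
dₓₜ = R·arcsin(sin δ₁₃ · sin(θ₁₃ − θ₁₂)) = 6375·arcsin(0.21975·sin(-61.230°)) = -1235.714 km
|dₓₜ| = 1235.714 km

1236 km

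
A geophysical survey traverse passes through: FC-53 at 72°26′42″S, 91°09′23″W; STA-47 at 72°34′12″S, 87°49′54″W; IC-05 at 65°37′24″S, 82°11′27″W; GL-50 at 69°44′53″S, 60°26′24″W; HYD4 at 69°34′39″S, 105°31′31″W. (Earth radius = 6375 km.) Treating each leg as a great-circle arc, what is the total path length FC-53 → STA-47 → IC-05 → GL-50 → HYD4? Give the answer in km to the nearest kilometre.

3639 km

FC-53: φ = -72.44500°, λ = -91.15639°
STA-47: φ = -72.57000°, λ = -87.83167°
IC-05: φ = -65.62333°, λ = -82.19083°
GL-50: φ = -69.74806°, λ = -60.44000°
HYD4: φ = -69.57750°, λ = -105.52528°
FC-53→STA-47: c = 0.017576 rad, d = 112.04 km
STA-47→IC-05: c = 0.126095 rad, d = 803.86 km
IC-05→GL-50: c = 0.159931 rad, d = 1019.56 km
GL-50→HYD4: c = 0.267286 rad, d = 1703.95 km
Total = 112.04 + 803.86 + 1019.56 + 1703.95 = 3639.41 km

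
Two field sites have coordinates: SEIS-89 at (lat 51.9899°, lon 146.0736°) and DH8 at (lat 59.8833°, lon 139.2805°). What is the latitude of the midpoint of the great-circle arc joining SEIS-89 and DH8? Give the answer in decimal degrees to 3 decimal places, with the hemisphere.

55.983°N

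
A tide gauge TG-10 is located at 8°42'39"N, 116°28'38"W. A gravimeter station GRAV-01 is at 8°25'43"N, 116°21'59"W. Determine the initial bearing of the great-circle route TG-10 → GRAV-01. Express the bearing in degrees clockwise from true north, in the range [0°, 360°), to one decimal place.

TG-10: φ = +8.71083°, λ = -116.47722°
GRAV-01: φ = +8.42861°, λ = -116.36639°
Δλ = 0.1108°
y = sin Δλ · cos φ₂ = 0.001914
x = cos φ₁ sin φ₂ − sin φ₁ cos φ₂ cos Δλ = -0.004925
θ = atan2(y, x) = 158.7689° → 158.7689° (mod 360°)

158.8°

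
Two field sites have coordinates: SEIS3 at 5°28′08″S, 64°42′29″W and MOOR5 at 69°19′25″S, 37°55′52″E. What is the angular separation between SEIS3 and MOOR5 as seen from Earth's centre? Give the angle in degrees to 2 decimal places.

89.30°

SEIS3: φ = -5.46889°, λ = -64.70806°
MOOR5: φ = -69.32361°, λ = +37.93111°
Δφ = -63.8547°,  Δλ = 102.6392°
a = sin²(Δφ/2) + cos φ₁ cos φ₂ sin²(Δλ/2) = 0.493871
c = 2·arcsin(√a) = 1.558537 rad = 89.2976°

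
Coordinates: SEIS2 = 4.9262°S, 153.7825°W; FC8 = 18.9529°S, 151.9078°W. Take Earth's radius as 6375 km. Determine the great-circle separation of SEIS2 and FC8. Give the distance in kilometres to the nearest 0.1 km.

Δφ = -14.0267°,  Δλ = 1.8747°
a = sin²(Δφ/2) + cos φ₁ cos φ₂ sin²(Δλ/2) = 0.015161
c = 2·arcsin(√a) = 0.246884 rad = 14.1454°
d = R·c = 6375 × 0.246884 = 1573.9 km

1573.9 km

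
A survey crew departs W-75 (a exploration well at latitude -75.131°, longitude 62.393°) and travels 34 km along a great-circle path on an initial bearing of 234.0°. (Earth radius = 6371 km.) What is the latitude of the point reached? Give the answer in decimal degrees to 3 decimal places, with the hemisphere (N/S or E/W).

75.309°S

δ = d/R = 34/6371 = 0.005337 rad
φ₂ = arcsin(sin φ₁ cos δ + cos φ₁ sin δ cos θ)
   = arcsin(-0.96652·0.99999 + 0.25661·0.00534·-0.58779) = -75.30869°
λ₂ = λ₁ + atan2(sin θ sin δ cos φ₁, cos δ − sin φ₁ sin φ₂) = 61.41756°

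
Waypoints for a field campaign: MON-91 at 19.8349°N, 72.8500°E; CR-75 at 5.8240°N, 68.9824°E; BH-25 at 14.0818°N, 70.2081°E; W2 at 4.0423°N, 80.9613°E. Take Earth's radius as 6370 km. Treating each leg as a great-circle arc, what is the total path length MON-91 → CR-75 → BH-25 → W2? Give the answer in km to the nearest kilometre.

4164 km

MON-91→CR-75: c = 0.253189 rad, d = 1612.82 km
CR-75→BH-25: c = 0.145655 rad, d = 927.82 km
BH-25→W2: c = 0.254863 rad, d = 1623.48 km
Total = 1612.82 + 927.82 + 1623.48 = 4164.12 km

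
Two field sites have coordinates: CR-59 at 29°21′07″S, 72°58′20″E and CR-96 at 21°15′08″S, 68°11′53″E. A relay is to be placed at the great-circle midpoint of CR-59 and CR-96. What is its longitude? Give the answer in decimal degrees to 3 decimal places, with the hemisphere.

70.505°E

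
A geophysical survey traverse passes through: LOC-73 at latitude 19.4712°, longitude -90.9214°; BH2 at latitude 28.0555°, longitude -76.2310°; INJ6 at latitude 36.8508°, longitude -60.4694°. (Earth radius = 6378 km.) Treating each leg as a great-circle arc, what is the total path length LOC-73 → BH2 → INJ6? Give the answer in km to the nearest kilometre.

3544 km

LOC-73→BH2: c = 0.278027 rad, d = 1773.26 km
BH2→INJ6: c = 0.277698 rad, d = 1771.16 km
Total = 1773.26 + 1771.16 = 3544.41 km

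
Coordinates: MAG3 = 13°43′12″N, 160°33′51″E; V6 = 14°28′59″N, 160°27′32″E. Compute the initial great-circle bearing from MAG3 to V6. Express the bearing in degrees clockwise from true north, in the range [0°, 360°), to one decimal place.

352.4°

MAG3: φ = +13.72000°, λ = +160.56417°
V6: φ = +14.48306°, λ = +160.45889°
Δλ = -0.1053°
y = sin Δλ · cos φ₂ = -0.001779
x = cos φ₁ sin φ₂ − sin φ₁ cos φ₂ cos Δλ = 0.013318
θ = atan2(y, x) = -7.6088° → 352.3912° (mod 360°)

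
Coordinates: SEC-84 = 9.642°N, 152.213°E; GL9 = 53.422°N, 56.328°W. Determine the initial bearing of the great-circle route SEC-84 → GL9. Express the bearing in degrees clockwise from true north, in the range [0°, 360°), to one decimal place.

17.9°

Δλ = 151.4590°
y = sin Δλ · cos φ₂ = 0.284721
x = cos φ₁ sin φ₂ − sin φ₁ cos φ₂ cos Δλ = 0.879384
θ = atan2(y, x) = 17.9406° → 17.9406° (mod 360°)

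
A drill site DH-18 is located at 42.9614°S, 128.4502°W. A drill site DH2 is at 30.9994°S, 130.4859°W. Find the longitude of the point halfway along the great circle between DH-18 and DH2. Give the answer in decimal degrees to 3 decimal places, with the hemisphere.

129.548°W

Bx = cos φ₂ cos Δλ = 0.856632,  By = cos φ₂ sin Δλ = -0.030449
φₘ = atan2(sin φ₁ + sin φ₂, √((cos φ₁ + Bx)² + By²)) = -36.98472°
λₘ = λ₁ + atan2(By, cos φ₁ + Bx) = -129.54836°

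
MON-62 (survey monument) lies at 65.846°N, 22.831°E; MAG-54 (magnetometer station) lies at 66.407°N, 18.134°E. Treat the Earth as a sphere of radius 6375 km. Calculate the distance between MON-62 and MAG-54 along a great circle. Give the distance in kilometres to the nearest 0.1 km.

220.5 km

Δφ = 0.5610°,  Δλ = -4.6970°
a = sin²(Δφ/2) + cos φ₁ cos φ₂ sin²(Δλ/2) = 0.000299
c = 2·arcsin(√a) = 0.034583 rad = 1.9815°
d = R·c = 6375 × 0.034583 = 220.5 km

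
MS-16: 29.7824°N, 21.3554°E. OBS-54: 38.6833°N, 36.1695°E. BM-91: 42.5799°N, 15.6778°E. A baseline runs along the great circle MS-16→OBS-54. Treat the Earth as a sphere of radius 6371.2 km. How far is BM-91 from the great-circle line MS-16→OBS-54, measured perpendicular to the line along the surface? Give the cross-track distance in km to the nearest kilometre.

1399 km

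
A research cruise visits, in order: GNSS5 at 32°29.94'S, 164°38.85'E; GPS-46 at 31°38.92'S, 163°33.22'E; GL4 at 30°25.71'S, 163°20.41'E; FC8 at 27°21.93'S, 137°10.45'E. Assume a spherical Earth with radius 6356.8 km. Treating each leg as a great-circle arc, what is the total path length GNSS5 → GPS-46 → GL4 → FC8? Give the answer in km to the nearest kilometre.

2835 km

GNSS5: φ = -32.49900°, λ = +164.64750°
GPS-46: φ = -31.64867°, λ = +163.55367°
GL4: φ = -30.42850°, λ = +163.34017°
FC8: φ = -27.36550°, λ = +137.17417°
GNSS5→GPS-46: c = 0.021953 rad, d = 139.55 km
GPS-46→GL4: c = 0.021534 rad, d = 136.89 km
GL4→FC8: c = 0.402472 rad, d = 2558.43 km
Total = 139.55 + 136.89 + 2558.43 = 2834.87 km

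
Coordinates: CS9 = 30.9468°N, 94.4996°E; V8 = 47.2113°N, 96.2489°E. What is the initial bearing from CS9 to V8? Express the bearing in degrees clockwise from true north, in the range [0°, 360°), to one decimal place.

4.2°

Δλ = 1.7493°
y = sin Δλ · cos φ₂ = 0.020736
x = cos φ₁ sin φ₂ − sin φ₁ cos φ₂ cos Δλ = 0.280235
θ = atan2(y, x) = 4.2320° → 4.2320° (mod 360°)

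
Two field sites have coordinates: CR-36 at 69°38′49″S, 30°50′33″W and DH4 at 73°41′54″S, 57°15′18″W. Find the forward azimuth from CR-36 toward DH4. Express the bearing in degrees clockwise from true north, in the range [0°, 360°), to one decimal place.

231.8°

CR-36: φ = -69.64694°, λ = -30.84250°
DH4: φ = -73.69833°, λ = -57.25500°
Δλ = -26.4125°
y = sin Δλ · cos φ₂ = -0.124862
x = cos φ₁ sin φ₂ − sin φ₁ cos φ₂ cos Δλ = -0.098122
θ = atan2(y, x) = -128.1620° → 231.8380° (mod 360°)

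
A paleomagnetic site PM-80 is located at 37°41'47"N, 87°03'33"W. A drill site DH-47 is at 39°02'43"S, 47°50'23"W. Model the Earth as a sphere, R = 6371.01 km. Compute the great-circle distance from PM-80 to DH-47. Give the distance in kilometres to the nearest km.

9428 km

PM-80: φ = +37.69639°, λ = -87.05917°
DH-47: φ = -39.04528°, λ = -47.83972°
Δφ = -76.7417°,  Δλ = 39.2194°
a = sin²(Δφ/2) + cos φ₁ cos φ₂ sin²(Δλ/2) = 0.454547
c = 2·arcsin(√a) = 1.479764 rad = 84.7843°
d = R·c = 6371.01 × 1.479764 = 9427.6 km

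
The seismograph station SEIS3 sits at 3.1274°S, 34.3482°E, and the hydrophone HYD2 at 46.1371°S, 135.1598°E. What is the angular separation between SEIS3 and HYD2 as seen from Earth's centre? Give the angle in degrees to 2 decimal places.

Δφ = -43.0097°,  Δλ = 100.8116°
a = sin²(Δφ/2) + cos φ₁ cos φ₂ sin²(Δλ/2) = 0.545226
c = 2·arcsin(√a) = 1.661372 rad = 95.1896°

95.19°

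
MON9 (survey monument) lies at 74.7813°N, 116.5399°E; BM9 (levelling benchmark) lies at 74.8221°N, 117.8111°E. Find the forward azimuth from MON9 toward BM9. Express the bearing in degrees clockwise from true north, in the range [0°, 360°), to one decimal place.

82.4°

Δλ = 1.2712°
y = sin Δλ · cos φ₂ = 0.005808
x = cos φ₁ sin φ₂ − sin φ₁ cos φ₂ cos Δλ = 0.000774
θ = atan2(y, x) = 82.4071° → 82.4071° (mod 360°)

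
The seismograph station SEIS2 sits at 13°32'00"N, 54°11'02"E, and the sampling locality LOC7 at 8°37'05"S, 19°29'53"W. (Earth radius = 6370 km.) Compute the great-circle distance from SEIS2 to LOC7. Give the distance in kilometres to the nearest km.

SEIS2: φ = +13.53333°, λ = +54.18389°
LOC7: φ = -8.61806°, λ = -19.49806°
Δφ = -22.1514°,  Δλ = -73.6819°
a = sin²(Δφ/2) + cos φ₁ cos φ₂ sin²(Δλ/2) = 0.382491
c = 2·arcsin(√a) = 1.333560 rad = 76.4073°
d = R·c = 6370 × 1.333560 = 8494.8 km

8495 km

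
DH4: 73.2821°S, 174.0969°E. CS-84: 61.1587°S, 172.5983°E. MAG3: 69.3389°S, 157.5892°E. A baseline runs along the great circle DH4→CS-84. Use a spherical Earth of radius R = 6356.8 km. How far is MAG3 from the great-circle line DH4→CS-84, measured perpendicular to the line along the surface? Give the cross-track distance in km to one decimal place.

δ₁₃ = central angle DH4→MAG3 = 0.114525 rad  (haversine)
θ₁₃ = bearing DH4→MAG3 = 298.678°,  θ₁₂ = bearing DH4→CS-84 = 356.560°
dₓₜ = R·arcsin(sin δ₁₃ · sin(θ₁₃ − θ₁₂)) = 6356.8·arcsin(0.11428·sin(-57.882°)) = -616.214 km
|dₓₜ| = 616.214 km

616.2 km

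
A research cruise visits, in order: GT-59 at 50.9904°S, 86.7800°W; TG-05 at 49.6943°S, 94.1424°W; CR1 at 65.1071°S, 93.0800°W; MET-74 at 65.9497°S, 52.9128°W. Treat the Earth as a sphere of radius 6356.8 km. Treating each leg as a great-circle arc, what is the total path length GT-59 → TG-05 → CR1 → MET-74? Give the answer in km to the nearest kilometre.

4068 km

GT-59→TG-05: c = 0.085029 rad, d = 540.51 km
TG-05→CR1: c = 0.269180 rad, d = 1711.12 km
CR1→MET-74: c = 0.285801 rad, d = 1816.78 km
Total = 540.51 + 1711.12 + 1816.78 = 4068.41 km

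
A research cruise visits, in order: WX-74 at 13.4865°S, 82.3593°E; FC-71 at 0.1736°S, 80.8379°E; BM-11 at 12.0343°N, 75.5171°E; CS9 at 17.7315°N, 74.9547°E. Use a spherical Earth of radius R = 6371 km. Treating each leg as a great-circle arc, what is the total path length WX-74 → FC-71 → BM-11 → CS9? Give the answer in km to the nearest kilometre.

3605 km

WX-74→FC-71: c = 0.233838 rad, d = 1489.78 km
FC-71→BM-11: c = 0.232156 rad, d = 1479.07 km
BM-11→CS9: c = 0.099886 rad, d = 636.37 km
Total = 1489.78 + 1479.07 + 636.37 = 3605.22 km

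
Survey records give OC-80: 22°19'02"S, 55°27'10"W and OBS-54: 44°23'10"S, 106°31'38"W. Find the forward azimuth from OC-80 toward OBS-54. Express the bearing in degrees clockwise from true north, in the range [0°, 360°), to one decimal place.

229.4°

OC-80: φ = -22.31722°, λ = -55.45278°
OBS-54: φ = -44.38611°, λ = -106.52722°
Δλ = -51.0744°
y = sin Δλ · cos φ₂ = -0.555965
x = cos φ₁ sin φ₂ − sin φ₁ cos φ₂ cos Δλ = -0.476588
θ = atan2(y, x) = -130.6041° → 229.3959° (mod 360°)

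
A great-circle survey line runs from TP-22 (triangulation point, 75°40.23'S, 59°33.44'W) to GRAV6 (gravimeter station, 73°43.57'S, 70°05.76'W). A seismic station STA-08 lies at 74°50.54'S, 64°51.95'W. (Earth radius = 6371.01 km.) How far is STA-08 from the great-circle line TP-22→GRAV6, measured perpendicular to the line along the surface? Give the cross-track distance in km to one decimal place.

2.7 km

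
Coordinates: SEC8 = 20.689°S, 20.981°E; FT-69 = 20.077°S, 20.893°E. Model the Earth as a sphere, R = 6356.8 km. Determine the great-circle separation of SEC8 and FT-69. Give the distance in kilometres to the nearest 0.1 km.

Δφ = 0.6120°,  Δλ = -0.0880°
a = sin²(Δφ/2) + cos φ₁ cos φ₂ sin²(Δλ/2) = 0.000029
c = 2·arcsin(√a) = 0.010778 rad = 0.6175°
d = R·c = 6356.8 × 0.010778 = 68.5 km

68.5 km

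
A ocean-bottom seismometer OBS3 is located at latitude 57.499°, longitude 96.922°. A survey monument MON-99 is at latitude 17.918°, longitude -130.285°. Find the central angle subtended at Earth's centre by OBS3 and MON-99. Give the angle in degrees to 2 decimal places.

95.04°

Δφ = -39.5810°,  Δλ = 132.7930°
a = sin²(Δφ/2) + cos φ₁ cos φ₂ sin²(Δλ/2) = 0.543925
c = 2·arcsin(√a) = 1.658759 rad = 95.0399°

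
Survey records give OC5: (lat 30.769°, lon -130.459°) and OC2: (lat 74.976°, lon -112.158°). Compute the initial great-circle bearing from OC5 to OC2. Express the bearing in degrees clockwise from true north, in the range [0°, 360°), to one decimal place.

Δλ = 18.3010°
y = sin Δλ · cos φ₂ = 0.081399
x = cos φ₁ sin φ₂ − sin φ₁ cos φ₂ cos Δλ = 0.703960
θ = atan2(y, x) = 6.5958° → 6.5958° (mod 360°)

6.6°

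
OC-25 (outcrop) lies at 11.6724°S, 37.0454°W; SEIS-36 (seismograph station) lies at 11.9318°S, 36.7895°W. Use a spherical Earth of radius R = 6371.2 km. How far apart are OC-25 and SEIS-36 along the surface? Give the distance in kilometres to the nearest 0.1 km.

Δφ = -0.2594°,  Δλ = 0.2559°
a = sin²(Δφ/2) + cos φ₁ cos φ₂ sin²(Δλ/2) = 0.000010
c = 2·arcsin(√a) = 0.006294 rad = 0.3606°
d = R·c = 6371.2 × 0.006294 = 40.1 km

40.1 km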